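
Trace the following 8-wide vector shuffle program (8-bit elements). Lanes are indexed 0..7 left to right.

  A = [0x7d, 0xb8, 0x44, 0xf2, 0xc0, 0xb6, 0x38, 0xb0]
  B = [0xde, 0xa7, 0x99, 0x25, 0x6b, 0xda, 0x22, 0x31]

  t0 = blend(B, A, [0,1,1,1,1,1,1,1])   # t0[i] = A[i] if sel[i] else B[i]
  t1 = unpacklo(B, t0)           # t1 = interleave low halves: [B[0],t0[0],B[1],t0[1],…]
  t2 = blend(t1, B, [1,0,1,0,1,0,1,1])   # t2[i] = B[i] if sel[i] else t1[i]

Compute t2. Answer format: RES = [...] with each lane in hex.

  t0: de b8 44 f2 c0 b6 38 b0
  t1: de de a7 b8 99 44 25 f2
  t2: de de 99 b8 6b 44 22 31

RES = [0xde, 0xde, 0x99, 0xb8, 0x6b, 0x44, 0x22, 0x31]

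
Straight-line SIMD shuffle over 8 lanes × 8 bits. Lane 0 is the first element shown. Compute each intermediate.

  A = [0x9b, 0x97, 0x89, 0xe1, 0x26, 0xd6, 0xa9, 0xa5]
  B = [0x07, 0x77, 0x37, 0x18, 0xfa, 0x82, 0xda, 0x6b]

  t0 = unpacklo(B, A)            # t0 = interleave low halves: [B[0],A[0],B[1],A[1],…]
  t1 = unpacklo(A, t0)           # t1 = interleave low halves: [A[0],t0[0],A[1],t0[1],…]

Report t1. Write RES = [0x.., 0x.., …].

  t0: 07 9b 77 97 37 89 18 e1
  t1: 9b 07 97 9b 89 77 e1 97

RES = [ 0x9b  0x07  0x97  0x9b  0x89  0x77  0xe1  0x97 ]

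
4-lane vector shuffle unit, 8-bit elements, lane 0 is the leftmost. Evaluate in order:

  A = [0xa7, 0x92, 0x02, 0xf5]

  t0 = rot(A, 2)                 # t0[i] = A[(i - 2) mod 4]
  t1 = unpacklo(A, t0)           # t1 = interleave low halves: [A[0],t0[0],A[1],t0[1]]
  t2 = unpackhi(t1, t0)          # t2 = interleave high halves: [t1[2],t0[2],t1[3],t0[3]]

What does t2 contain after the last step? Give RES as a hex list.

RES = [0x92, 0xa7, 0xf5, 0x92]

  t0: 02 f5 a7 92
  t1: a7 02 92 f5
  t2: 92 a7 f5 92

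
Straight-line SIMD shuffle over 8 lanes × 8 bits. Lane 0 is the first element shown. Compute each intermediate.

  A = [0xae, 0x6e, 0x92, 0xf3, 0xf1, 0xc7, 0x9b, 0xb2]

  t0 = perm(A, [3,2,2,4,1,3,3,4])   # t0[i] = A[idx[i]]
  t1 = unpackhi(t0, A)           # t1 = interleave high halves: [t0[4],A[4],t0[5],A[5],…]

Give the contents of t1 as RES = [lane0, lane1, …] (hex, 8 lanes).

RES = [0x6e, 0xf1, 0xf3, 0xc7, 0xf3, 0x9b, 0xf1, 0xb2]

t0 = [0xf3, 0x92, 0x92, 0xf1, 0x6e, 0xf3, 0xf3, 0xf1]
t1 = [0x6e, 0xf1, 0xf3, 0xc7, 0xf3, 0x9b, 0xf1, 0xb2]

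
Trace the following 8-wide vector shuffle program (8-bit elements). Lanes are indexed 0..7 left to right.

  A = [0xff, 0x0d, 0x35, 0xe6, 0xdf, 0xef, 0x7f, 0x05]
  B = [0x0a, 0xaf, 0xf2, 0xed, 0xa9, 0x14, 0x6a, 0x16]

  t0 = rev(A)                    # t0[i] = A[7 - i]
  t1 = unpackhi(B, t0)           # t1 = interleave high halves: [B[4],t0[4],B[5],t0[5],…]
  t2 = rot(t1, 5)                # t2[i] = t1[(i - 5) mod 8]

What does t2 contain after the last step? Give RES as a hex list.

RES = [ 0x35  0x6a  0x0d  0x16  0xff  0xa9  0xe6  0x14 ]

t0 = [0x05, 0x7f, 0xef, 0xdf, 0xe6, 0x35, 0x0d, 0xff]
t1 = [0xa9, 0xe6, 0x14, 0x35, 0x6a, 0x0d, 0x16, 0xff]
t2 = [0x35, 0x6a, 0x0d, 0x16, 0xff, 0xa9, 0xe6, 0x14]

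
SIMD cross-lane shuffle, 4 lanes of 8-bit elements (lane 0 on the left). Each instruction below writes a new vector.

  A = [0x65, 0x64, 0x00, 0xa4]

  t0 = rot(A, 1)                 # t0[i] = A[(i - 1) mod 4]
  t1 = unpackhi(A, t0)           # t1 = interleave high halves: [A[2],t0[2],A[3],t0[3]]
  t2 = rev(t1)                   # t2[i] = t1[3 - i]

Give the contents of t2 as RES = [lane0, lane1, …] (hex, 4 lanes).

RES = [ 0x00  0xa4  0x64  0x00 ]

→ t0 |a4|65|64|00|
→ t1 |00|64|a4|00|
→ t2 |00|a4|64|00|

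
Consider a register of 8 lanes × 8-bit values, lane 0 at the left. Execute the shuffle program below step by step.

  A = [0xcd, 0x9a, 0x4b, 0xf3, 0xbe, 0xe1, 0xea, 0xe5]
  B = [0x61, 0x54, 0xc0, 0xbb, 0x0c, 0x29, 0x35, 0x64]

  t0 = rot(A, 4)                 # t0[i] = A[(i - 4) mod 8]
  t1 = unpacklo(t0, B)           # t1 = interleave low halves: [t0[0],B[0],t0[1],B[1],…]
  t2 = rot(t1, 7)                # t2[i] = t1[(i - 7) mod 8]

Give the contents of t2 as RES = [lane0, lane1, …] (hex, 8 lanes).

RES = [ 0x61  0xe1  0x54  0xea  0xc0  0xe5  0xbb  0xbe ]

t0 = [0xbe, 0xe1, 0xea, 0xe5, 0xcd, 0x9a, 0x4b, 0xf3]
t1 = [0xbe, 0x61, 0xe1, 0x54, 0xea, 0xc0, 0xe5, 0xbb]
t2 = [0x61, 0xe1, 0x54, 0xea, 0xc0, 0xe5, 0xbb, 0xbe]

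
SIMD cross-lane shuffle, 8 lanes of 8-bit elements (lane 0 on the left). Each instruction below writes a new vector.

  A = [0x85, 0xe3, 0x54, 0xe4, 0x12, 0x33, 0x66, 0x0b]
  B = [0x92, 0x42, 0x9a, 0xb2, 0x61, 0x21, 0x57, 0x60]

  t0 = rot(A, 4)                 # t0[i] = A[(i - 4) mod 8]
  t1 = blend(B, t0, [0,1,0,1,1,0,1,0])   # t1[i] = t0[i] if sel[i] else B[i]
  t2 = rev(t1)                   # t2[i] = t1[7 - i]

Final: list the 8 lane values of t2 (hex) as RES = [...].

t0 = [0x12, 0x33, 0x66, 0x0b, 0x85, 0xe3, 0x54, 0xe4]
t1 = [0x92, 0x33, 0x9a, 0x0b, 0x85, 0x21, 0x54, 0x60]
t2 = [0x60, 0x54, 0x21, 0x85, 0x0b, 0x9a, 0x33, 0x92]

RES = [0x60, 0x54, 0x21, 0x85, 0x0b, 0x9a, 0x33, 0x92]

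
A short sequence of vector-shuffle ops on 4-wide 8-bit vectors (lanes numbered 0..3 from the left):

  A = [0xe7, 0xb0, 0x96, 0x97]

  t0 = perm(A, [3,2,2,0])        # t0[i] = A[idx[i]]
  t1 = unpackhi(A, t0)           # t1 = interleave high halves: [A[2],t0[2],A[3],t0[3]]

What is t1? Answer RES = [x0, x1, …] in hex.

RES = [ 0x96  0x96  0x97  0xe7 ]

  t0: 97 96 96 e7
  t1: 96 96 97 e7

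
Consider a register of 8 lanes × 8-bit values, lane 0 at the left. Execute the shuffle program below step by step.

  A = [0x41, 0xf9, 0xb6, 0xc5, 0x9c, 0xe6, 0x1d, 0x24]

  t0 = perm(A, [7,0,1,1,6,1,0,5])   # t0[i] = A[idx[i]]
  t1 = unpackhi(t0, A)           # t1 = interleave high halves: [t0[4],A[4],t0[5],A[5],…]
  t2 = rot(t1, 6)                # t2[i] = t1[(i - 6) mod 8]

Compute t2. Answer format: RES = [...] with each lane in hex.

t0 = [0x24, 0x41, 0xf9, 0xf9, 0x1d, 0xf9, 0x41, 0xe6]
t1 = [0x1d, 0x9c, 0xf9, 0xe6, 0x41, 0x1d, 0xe6, 0x24]
t2 = [0xf9, 0xe6, 0x41, 0x1d, 0xe6, 0x24, 0x1d, 0x9c]

RES = [0xf9, 0xe6, 0x41, 0x1d, 0xe6, 0x24, 0x1d, 0x9c]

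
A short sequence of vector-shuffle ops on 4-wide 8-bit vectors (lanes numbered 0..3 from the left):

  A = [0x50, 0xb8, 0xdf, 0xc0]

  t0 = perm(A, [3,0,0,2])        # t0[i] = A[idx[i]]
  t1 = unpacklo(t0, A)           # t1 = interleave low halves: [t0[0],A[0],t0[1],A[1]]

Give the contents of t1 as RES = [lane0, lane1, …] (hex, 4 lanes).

  t0: c0 50 50 df
  t1: c0 50 50 b8

RES = [ 0xc0  0x50  0x50  0xb8 ]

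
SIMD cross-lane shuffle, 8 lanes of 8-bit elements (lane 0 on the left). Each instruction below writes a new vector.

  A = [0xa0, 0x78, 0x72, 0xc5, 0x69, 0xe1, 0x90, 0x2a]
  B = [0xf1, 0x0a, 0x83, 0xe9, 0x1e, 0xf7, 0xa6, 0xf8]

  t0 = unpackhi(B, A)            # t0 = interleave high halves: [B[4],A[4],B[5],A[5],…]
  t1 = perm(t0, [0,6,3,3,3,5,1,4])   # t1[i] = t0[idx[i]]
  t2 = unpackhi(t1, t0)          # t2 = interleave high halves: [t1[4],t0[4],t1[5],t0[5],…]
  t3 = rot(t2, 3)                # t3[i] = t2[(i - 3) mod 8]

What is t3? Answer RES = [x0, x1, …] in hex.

  t0: 1e 69 f7 e1 a6 90 f8 2a
  t1: 1e f8 e1 e1 e1 90 69 a6
  t2: e1 a6 90 90 69 f8 a6 2a
  t3: f8 a6 2a e1 a6 90 90 69

RES = [0xf8, 0xa6, 0x2a, 0xe1, 0xa6, 0x90, 0x90, 0x69]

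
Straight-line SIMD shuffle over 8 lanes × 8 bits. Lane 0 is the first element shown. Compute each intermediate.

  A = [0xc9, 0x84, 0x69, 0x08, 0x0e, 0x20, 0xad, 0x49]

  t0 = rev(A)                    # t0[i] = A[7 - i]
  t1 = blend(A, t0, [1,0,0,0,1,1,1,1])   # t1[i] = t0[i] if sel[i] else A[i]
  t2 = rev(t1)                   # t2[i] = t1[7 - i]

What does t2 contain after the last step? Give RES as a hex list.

t0 = [0x49, 0xad, 0x20, 0x0e, 0x08, 0x69, 0x84, 0xc9]
t1 = [0x49, 0x84, 0x69, 0x08, 0x08, 0x69, 0x84, 0xc9]
t2 = [0xc9, 0x84, 0x69, 0x08, 0x08, 0x69, 0x84, 0x49]

RES = [0xc9, 0x84, 0x69, 0x08, 0x08, 0x69, 0x84, 0x49]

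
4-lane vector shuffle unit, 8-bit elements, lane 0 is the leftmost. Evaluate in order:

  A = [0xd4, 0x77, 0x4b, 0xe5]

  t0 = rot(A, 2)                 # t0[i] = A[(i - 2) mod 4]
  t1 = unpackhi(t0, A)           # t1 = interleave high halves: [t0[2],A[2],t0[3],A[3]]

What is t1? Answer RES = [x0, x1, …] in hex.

RES = [ 0xd4  0x4b  0x77  0xe5 ]

t0 = [0x4b, 0xe5, 0xd4, 0x77]
t1 = [0xd4, 0x4b, 0x77, 0xe5]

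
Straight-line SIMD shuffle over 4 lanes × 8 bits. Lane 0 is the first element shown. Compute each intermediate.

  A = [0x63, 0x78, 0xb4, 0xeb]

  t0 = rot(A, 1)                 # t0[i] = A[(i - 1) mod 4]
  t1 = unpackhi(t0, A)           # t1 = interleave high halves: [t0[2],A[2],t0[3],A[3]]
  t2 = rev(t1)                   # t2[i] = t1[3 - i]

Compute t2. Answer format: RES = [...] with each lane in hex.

RES = [ 0xeb  0xb4  0xb4  0x78 ]

→ t0 |eb|63|78|b4|
→ t1 |78|b4|b4|eb|
→ t2 |eb|b4|b4|78|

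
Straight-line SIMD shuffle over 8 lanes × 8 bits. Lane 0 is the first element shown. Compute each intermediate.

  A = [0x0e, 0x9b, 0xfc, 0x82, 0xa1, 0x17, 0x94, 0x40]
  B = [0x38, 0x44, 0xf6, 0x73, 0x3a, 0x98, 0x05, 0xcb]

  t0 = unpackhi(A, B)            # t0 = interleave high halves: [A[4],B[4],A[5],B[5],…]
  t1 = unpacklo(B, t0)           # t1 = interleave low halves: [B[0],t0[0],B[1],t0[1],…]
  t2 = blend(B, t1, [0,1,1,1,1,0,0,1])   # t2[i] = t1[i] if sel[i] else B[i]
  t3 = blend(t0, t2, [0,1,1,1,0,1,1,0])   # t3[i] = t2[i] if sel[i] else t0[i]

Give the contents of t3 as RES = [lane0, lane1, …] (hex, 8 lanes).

RES = [0xa1, 0xa1, 0x44, 0x3a, 0x94, 0x98, 0x05, 0xcb]

→ t0 |a1|3a|17|98|94|05|40|cb|
→ t1 |38|a1|44|3a|f6|17|73|98|
→ t2 |38|a1|44|3a|f6|98|05|98|
→ t3 |a1|a1|44|3a|94|98|05|cb|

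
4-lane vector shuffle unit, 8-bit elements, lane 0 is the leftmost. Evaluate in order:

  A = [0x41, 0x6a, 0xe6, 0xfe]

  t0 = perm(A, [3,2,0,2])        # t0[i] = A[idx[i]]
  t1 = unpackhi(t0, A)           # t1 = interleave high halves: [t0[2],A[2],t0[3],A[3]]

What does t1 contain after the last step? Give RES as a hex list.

t0 = [0xfe, 0xe6, 0x41, 0xe6]
t1 = [0x41, 0xe6, 0xe6, 0xfe]

RES = [0x41, 0xe6, 0xe6, 0xfe]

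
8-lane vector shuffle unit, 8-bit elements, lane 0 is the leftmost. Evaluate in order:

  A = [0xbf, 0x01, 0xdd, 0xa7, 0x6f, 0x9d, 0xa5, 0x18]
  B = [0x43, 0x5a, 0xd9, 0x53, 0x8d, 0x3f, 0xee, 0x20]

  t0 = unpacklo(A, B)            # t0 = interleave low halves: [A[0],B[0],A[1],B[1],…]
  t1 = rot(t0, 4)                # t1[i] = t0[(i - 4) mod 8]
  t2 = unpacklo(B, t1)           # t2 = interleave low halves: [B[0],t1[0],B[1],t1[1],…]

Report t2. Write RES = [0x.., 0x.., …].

t0 = [0xbf, 0x43, 0x01, 0x5a, 0xdd, 0xd9, 0xa7, 0x53]
t1 = [0xdd, 0xd9, 0xa7, 0x53, 0xbf, 0x43, 0x01, 0x5a]
t2 = [0x43, 0xdd, 0x5a, 0xd9, 0xd9, 0xa7, 0x53, 0x53]

RES = [ 0x43  0xdd  0x5a  0xd9  0xd9  0xa7  0x53  0x53 ]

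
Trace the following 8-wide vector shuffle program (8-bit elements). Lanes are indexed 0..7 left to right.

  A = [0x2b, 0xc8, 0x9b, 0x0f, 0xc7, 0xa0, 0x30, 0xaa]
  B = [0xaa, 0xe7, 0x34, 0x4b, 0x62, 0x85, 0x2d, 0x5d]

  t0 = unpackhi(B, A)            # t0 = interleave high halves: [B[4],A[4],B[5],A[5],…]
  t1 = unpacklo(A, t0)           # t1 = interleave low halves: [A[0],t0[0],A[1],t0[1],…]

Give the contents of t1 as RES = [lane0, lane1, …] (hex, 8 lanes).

t0 = [0x62, 0xc7, 0x85, 0xa0, 0x2d, 0x30, 0x5d, 0xaa]
t1 = [0x2b, 0x62, 0xc8, 0xc7, 0x9b, 0x85, 0x0f, 0xa0]

RES = [ 0x2b  0x62  0xc8  0xc7  0x9b  0x85  0x0f  0xa0 ]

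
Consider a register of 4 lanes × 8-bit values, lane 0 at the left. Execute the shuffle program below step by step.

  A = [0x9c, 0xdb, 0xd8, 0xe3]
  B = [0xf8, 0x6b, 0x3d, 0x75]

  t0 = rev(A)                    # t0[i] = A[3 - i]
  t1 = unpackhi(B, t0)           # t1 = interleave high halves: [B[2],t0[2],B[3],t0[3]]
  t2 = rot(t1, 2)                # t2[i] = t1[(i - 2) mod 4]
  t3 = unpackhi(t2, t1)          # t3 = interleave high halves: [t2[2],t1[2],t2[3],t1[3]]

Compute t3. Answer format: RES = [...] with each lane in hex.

t0 = [0xe3, 0xd8, 0xdb, 0x9c]
t1 = [0x3d, 0xdb, 0x75, 0x9c]
t2 = [0x75, 0x9c, 0x3d, 0xdb]
t3 = [0x3d, 0x75, 0xdb, 0x9c]

RES = [0x3d, 0x75, 0xdb, 0x9c]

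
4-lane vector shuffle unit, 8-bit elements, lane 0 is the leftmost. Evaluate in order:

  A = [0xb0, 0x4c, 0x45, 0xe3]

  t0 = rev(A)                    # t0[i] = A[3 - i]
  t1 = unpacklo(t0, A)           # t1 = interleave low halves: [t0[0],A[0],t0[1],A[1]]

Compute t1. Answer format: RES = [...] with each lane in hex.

RES = [ 0xe3  0xb0  0x45  0x4c ]

t0 = [0xe3, 0x45, 0x4c, 0xb0]
t1 = [0xe3, 0xb0, 0x45, 0x4c]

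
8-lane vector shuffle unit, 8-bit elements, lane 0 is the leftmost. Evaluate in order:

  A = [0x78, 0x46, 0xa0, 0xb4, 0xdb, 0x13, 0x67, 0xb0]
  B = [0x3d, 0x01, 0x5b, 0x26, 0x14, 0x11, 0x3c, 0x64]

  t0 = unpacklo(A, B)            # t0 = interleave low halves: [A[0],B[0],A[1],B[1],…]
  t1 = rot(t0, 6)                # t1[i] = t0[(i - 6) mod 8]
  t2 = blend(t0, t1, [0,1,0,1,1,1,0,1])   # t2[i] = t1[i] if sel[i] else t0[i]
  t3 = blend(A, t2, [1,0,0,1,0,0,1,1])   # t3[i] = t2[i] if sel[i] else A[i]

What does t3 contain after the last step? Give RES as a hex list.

RES = [0x78, 0x46, 0xa0, 0x5b, 0xdb, 0x13, 0xb4, 0x3d]

→ t0 |78|3d|46|01|a0|5b|b4|26|
→ t1 |46|01|a0|5b|b4|26|78|3d|
→ t2 |78|01|46|5b|b4|26|b4|3d|
→ t3 |78|46|a0|5b|db|13|b4|3d|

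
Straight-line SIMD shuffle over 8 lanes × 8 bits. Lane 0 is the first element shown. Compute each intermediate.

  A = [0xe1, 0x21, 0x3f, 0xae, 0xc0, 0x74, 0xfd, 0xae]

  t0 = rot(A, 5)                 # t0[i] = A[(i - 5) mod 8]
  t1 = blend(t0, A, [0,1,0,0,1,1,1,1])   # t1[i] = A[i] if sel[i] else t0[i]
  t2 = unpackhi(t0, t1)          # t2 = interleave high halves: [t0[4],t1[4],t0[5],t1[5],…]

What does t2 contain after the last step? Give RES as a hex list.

t0 = [0xae, 0xc0, 0x74, 0xfd, 0xae, 0xe1, 0x21, 0x3f]
t1 = [0xae, 0x21, 0x74, 0xfd, 0xc0, 0x74, 0xfd, 0xae]
t2 = [0xae, 0xc0, 0xe1, 0x74, 0x21, 0xfd, 0x3f, 0xae]

RES = [0xae, 0xc0, 0xe1, 0x74, 0x21, 0xfd, 0x3f, 0xae]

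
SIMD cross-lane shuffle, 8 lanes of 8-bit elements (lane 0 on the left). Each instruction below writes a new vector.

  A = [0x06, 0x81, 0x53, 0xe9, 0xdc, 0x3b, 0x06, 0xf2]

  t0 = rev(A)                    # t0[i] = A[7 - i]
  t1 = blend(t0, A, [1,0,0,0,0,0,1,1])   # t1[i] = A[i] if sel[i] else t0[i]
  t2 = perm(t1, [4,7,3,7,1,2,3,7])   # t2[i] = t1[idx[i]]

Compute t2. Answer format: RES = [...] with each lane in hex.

RES = [0xe9, 0xf2, 0xdc, 0xf2, 0x06, 0x3b, 0xdc, 0xf2]

  t0: f2 06 3b dc e9 53 81 06
  t1: 06 06 3b dc e9 53 06 f2
  t2: e9 f2 dc f2 06 3b dc f2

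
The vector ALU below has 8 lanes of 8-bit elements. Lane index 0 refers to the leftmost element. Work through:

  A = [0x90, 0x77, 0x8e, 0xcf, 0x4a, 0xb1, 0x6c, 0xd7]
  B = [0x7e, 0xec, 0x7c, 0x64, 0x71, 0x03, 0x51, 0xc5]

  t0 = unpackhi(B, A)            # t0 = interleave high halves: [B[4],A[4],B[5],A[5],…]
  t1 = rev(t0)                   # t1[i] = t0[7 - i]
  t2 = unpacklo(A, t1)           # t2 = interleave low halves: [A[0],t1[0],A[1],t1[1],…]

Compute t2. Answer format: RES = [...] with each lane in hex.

RES = [ 0x90  0xd7  0x77  0xc5  0x8e  0x6c  0xcf  0x51 ]

t0 = [0x71, 0x4a, 0x03, 0xb1, 0x51, 0x6c, 0xc5, 0xd7]
t1 = [0xd7, 0xc5, 0x6c, 0x51, 0xb1, 0x03, 0x4a, 0x71]
t2 = [0x90, 0xd7, 0x77, 0xc5, 0x8e, 0x6c, 0xcf, 0x51]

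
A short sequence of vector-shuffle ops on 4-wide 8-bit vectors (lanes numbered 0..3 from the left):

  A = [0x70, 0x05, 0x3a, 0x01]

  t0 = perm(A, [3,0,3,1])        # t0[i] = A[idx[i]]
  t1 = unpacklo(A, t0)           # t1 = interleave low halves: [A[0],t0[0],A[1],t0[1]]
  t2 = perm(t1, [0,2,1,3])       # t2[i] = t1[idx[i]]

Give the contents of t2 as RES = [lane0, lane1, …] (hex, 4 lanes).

RES = [ 0x70  0x05  0x01  0x70 ]

→ t0 |01|70|01|05|
→ t1 |70|01|05|70|
→ t2 |70|05|01|70|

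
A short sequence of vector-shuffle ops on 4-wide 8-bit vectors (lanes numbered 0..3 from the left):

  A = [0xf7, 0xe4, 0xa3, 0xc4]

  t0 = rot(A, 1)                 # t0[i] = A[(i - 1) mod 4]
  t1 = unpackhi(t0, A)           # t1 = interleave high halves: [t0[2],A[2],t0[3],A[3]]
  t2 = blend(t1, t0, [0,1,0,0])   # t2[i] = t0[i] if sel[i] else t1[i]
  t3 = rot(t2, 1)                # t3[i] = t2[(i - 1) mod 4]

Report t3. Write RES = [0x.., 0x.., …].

RES = [0xc4, 0xe4, 0xf7, 0xa3]

→ t0 |c4|f7|e4|a3|
→ t1 |e4|a3|a3|c4|
→ t2 |e4|f7|a3|c4|
→ t3 |c4|e4|f7|a3|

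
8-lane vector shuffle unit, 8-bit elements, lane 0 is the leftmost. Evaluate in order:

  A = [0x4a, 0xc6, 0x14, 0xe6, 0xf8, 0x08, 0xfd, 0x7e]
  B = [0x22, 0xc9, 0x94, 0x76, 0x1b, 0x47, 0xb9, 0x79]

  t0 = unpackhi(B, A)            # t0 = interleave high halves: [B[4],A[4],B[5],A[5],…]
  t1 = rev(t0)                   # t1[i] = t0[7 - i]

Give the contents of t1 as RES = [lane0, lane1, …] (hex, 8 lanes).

  t0: 1b f8 47 08 b9 fd 79 7e
  t1: 7e 79 fd b9 08 47 f8 1b

RES = [ 0x7e  0x79  0xfd  0xb9  0x08  0x47  0xf8  0x1b ]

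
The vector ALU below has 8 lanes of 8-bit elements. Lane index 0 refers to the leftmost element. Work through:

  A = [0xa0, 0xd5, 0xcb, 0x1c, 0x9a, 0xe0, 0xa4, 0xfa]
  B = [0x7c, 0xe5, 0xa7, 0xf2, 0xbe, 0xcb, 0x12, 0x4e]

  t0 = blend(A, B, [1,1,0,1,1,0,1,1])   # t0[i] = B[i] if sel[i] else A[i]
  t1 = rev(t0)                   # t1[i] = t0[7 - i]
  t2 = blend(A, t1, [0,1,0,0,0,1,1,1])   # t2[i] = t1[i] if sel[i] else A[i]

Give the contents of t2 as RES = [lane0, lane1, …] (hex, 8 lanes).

RES = [0xa0, 0x12, 0xcb, 0x1c, 0x9a, 0xcb, 0xe5, 0x7c]

→ t0 |7c|e5|cb|f2|be|e0|12|4e|
→ t1 |4e|12|e0|be|f2|cb|e5|7c|
→ t2 |a0|12|cb|1c|9a|cb|e5|7c|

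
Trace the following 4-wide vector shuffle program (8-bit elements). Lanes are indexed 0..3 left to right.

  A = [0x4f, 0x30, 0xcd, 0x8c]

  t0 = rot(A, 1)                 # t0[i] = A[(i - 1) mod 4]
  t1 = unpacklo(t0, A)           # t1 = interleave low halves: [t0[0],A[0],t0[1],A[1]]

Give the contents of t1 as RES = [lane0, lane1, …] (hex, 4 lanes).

t0 = [0x8c, 0x4f, 0x30, 0xcd]
t1 = [0x8c, 0x4f, 0x4f, 0x30]

RES = [0x8c, 0x4f, 0x4f, 0x30]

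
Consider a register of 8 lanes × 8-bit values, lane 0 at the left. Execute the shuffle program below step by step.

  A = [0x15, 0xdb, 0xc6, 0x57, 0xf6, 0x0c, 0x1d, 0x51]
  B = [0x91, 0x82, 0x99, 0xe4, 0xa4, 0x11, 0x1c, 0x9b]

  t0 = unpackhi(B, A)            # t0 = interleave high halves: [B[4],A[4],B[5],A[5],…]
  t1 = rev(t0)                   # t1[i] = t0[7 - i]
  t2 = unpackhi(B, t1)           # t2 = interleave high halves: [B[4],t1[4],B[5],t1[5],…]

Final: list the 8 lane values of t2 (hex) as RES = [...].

t0 = [0xa4, 0xf6, 0x11, 0x0c, 0x1c, 0x1d, 0x9b, 0x51]
t1 = [0x51, 0x9b, 0x1d, 0x1c, 0x0c, 0x11, 0xf6, 0xa4]
t2 = [0xa4, 0x0c, 0x11, 0x11, 0x1c, 0xf6, 0x9b, 0xa4]

RES = [ 0xa4  0x0c  0x11  0x11  0x1c  0xf6  0x9b  0xa4 ]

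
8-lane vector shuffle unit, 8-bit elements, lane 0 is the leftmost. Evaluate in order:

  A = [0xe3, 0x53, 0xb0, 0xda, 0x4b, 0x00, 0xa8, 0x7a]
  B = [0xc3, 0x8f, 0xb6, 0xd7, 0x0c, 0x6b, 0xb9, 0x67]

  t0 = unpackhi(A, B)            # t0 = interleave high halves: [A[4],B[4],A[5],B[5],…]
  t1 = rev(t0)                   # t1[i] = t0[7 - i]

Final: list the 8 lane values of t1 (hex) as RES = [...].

→ t0 |4b|0c|00|6b|a8|b9|7a|67|
→ t1 |67|7a|b9|a8|6b|00|0c|4b|

RES = [ 0x67  0x7a  0xb9  0xa8  0x6b  0x00  0x0c  0x4b ]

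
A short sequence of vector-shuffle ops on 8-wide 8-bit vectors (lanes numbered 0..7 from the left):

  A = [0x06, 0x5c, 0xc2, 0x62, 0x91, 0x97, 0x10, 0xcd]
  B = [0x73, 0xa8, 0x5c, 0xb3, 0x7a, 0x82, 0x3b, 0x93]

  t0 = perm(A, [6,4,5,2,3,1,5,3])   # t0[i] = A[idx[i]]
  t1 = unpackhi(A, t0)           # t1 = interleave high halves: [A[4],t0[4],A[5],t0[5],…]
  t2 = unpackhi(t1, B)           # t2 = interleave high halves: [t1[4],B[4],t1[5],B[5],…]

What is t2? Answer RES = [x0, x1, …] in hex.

RES = [0x10, 0x7a, 0x97, 0x82, 0xcd, 0x3b, 0x62, 0x93]

  t0: 10 91 97 c2 62 5c 97 62
  t1: 91 62 97 5c 10 97 cd 62
  t2: 10 7a 97 82 cd 3b 62 93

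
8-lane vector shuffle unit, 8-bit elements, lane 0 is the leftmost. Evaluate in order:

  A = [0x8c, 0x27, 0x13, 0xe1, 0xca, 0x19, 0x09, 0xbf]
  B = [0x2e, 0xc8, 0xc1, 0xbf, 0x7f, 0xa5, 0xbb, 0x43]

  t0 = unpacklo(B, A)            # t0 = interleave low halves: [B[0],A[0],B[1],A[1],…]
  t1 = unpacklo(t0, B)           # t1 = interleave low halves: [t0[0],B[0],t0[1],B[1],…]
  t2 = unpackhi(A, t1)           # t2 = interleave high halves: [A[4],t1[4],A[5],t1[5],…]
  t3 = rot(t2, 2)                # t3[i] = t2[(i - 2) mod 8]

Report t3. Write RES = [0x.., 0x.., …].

RES = [ 0xbf  0xbf  0xca  0xc8  0x19  0xc1  0x09  0x27 ]

  t0: 2e 8c c8 27 c1 13 bf e1
  t1: 2e 2e 8c c8 c8 c1 27 bf
  t2: ca c8 19 c1 09 27 bf bf
  t3: bf bf ca c8 19 c1 09 27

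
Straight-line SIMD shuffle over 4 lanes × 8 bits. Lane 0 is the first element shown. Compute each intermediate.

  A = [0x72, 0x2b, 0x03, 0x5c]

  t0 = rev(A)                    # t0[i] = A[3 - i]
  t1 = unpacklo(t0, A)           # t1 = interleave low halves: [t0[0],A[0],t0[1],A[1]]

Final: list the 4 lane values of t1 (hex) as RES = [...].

  t0: 5c 03 2b 72
  t1: 5c 72 03 2b

RES = [ 0x5c  0x72  0x03  0x2b ]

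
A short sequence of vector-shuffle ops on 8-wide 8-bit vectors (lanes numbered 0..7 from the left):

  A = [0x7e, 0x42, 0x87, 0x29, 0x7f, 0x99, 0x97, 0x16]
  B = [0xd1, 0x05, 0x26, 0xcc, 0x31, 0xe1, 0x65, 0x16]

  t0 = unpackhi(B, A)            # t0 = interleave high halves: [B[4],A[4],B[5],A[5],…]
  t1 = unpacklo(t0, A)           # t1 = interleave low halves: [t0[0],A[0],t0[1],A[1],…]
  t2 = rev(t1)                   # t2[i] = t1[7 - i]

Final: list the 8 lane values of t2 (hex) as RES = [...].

→ t0 |31|7f|e1|99|65|97|16|16|
→ t1 |31|7e|7f|42|e1|87|99|29|
→ t2 |29|99|87|e1|42|7f|7e|31|

RES = [0x29, 0x99, 0x87, 0xe1, 0x42, 0x7f, 0x7e, 0x31]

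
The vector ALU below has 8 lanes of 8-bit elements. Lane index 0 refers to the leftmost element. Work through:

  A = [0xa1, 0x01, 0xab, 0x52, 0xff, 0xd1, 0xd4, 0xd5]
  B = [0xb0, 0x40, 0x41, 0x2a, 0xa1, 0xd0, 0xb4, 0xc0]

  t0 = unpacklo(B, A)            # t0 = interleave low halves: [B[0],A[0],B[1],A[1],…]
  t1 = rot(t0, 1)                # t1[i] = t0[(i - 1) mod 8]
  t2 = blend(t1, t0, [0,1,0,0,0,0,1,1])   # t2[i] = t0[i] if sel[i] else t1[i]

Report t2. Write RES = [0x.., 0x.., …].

  t0: b0 a1 40 01 41 ab 2a 52
  t1: 52 b0 a1 40 01 41 ab 2a
  t2: 52 a1 a1 40 01 41 2a 52

RES = [0x52, 0xa1, 0xa1, 0x40, 0x01, 0x41, 0x2a, 0x52]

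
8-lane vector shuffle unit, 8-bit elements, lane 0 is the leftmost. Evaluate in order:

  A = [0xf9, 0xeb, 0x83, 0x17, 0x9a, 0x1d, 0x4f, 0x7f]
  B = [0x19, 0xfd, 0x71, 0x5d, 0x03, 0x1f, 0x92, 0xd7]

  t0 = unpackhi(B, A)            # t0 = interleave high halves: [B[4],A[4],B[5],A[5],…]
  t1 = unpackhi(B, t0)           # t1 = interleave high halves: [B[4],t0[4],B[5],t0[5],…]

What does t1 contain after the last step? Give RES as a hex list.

RES = [0x03, 0x92, 0x1f, 0x4f, 0x92, 0xd7, 0xd7, 0x7f]

t0 = [0x03, 0x9a, 0x1f, 0x1d, 0x92, 0x4f, 0xd7, 0x7f]
t1 = [0x03, 0x92, 0x1f, 0x4f, 0x92, 0xd7, 0xd7, 0x7f]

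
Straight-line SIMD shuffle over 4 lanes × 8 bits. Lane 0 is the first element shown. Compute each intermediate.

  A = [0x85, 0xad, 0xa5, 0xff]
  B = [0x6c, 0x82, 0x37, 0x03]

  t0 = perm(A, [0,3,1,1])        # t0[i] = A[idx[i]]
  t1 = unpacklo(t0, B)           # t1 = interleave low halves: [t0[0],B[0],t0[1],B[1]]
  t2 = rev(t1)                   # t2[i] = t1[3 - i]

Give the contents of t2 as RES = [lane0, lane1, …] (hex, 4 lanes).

  t0: 85 ff ad ad
  t1: 85 6c ff 82
  t2: 82 ff 6c 85

RES = [0x82, 0xff, 0x6c, 0x85]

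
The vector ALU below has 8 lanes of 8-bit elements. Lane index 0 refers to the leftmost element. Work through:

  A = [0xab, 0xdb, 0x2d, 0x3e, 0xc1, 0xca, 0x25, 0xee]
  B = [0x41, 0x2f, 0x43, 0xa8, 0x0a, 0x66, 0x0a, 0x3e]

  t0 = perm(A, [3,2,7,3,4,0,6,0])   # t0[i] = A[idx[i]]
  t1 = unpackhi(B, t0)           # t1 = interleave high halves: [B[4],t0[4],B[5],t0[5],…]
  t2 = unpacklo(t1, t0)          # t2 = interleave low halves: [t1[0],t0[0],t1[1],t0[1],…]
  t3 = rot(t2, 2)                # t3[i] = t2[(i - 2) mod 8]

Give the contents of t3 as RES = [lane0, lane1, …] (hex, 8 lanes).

RES = [ 0xab  0x3e  0x0a  0x3e  0xc1  0x2d  0x66  0xee ]

  t0: 3e 2d ee 3e c1 ab 25 ab
  t1: 0a c1 66 ab 0a 25 3e ab
  t2: 0a 3e c1 2d 66 ee ab 3e
  t3: ab 3e 0a 3e c1 2d 66 ee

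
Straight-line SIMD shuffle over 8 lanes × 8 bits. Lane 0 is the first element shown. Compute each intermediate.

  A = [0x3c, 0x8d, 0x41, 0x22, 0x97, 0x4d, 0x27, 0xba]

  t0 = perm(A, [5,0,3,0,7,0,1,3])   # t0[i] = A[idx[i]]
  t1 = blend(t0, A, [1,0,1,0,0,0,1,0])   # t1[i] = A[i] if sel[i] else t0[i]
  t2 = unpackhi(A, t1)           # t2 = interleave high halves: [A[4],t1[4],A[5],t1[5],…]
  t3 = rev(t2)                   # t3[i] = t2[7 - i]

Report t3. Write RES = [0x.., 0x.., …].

RES = [ 0x22  0xba  0x27  0x27  0x3c  0x4d  0xba  0x97 ]

→ t0 |4d|3c|22|3c|ba|3c|8d|22|
→ t1 |3c|3c|41|3c|ba|3c|27|22|
→ t2 |97|ba|4d|3c|27|27|ba|22|
→ t3 |22|ba|27|27|3c|4d|ba|97|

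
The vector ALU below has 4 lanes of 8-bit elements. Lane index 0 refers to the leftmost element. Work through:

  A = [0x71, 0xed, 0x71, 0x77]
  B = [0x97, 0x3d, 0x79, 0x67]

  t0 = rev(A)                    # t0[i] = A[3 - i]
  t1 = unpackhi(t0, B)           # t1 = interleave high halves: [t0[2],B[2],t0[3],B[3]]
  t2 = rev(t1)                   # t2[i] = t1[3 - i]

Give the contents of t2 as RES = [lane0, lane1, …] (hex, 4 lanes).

RES = [0x67, 0x71, 0x79, 0xed]

  t0: 77 71 ed 71
  t1: ed 79 71 67
  t2: 67 71 79 ed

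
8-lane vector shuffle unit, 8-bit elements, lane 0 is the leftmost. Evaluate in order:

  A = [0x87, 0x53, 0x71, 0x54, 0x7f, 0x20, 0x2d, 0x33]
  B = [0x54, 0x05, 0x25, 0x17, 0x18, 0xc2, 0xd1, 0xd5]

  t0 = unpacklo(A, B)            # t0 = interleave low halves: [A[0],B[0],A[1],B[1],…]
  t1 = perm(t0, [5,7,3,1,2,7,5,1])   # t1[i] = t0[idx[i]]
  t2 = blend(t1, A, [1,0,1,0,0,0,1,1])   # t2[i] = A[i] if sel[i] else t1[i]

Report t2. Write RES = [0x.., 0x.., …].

RES = [ 0x87  0x17  0x71  0x54  0x53  0x17  0x2d  0x33 ]

→ t0 |87|54|53|05|71|25|54|17|
→ t1 |25|17|05|54|53|17|25|54|
→ t2 |87|17|71|54|53|17|2d|33|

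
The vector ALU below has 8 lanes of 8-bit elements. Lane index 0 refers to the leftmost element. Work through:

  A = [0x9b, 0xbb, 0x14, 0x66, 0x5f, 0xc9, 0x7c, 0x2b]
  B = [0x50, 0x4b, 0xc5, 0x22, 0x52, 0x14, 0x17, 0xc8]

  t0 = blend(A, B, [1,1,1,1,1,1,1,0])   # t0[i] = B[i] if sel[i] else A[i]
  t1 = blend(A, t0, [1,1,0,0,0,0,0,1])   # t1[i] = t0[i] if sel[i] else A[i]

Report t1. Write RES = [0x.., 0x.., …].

  t0: 50 4b c5 22 52 14 17 2b
  t1: 50 4b 14 66 5f c9 7c 2b

RES = [0x50, 0x4b, 0x14, 0x66, 0x5f, 0xc9, 0x7c, 0x2b]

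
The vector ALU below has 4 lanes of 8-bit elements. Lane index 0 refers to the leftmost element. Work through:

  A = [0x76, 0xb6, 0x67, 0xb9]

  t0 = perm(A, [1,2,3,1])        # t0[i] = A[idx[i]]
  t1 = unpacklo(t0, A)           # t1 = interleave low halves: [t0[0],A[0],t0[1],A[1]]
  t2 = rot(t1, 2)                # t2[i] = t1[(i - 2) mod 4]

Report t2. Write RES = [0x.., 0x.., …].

RES = [ 0x67  0xb6  0xb6  0x76 ]

→ t0 |b6|67|b9|b6|
→ t1 |b6|76|67|b6|
→ t2 |67|b6|b6|76|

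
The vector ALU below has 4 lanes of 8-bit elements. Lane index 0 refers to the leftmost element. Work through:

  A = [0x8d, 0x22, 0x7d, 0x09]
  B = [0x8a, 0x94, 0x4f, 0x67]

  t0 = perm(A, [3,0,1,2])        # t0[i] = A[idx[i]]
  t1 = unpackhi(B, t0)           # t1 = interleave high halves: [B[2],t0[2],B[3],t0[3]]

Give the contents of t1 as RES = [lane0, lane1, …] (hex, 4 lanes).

t0 = [0x09, 0x8d, 0x22, 0x7d]
t1 = [0x4f, 0x22, 0x67, 0x7d]

RES = [ 0x4f  0x22  0x67  0x7d ]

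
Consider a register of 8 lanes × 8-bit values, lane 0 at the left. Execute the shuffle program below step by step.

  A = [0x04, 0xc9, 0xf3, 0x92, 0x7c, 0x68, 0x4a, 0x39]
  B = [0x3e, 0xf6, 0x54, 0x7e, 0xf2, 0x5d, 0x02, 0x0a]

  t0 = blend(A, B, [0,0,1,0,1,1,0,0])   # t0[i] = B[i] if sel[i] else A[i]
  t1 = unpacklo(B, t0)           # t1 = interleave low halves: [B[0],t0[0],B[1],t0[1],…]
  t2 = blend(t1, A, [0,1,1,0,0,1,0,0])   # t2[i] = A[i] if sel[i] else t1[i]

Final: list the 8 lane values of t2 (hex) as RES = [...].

t0 = [0x04, 0xc9, 0x54, 0x92, 0xf2, 0x5d, 0x4a, 0x39]
t1 = [0x3e, 0x04, 0xf6, 0xc9, 0x54, 0x54, 0x7e, 0x92]
t2 = [0x3e, 0xc9, 0xf3, 0xc9, 0x54, 0x68, 0x7e, 0x92]

RES = [ 0x3e  0xc9  0xf3  0xc9  0x54  0x68  0x7e  0x92 ]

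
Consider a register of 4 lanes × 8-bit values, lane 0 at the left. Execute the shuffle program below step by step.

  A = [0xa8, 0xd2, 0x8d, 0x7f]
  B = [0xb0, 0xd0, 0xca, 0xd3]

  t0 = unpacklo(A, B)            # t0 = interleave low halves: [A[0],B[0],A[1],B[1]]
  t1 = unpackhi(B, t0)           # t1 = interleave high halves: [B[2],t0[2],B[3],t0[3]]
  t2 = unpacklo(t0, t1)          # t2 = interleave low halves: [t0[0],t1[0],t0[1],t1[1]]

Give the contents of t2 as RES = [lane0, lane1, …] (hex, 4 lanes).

RES = [0xa8, 0xca, 0xb0, 0xd2]

t0 = [0xa8, 0xb0, 0xd2, 0xd0]
t1 = [0xca, 0xd2, 0xd3, 0xd0]
t2 = [0xa8, 0xca, 0xb0, 0xd2]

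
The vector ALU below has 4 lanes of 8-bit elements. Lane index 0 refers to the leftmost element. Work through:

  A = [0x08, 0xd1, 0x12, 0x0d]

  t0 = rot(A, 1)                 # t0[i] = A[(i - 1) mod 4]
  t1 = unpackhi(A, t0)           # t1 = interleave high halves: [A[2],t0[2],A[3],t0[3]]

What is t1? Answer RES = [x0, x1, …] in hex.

→ t0 |0d|08|d1|12|
→ t1 |12|d1|0d|12|

RES = [0x12, 0xd1, 0x0d, 0x12]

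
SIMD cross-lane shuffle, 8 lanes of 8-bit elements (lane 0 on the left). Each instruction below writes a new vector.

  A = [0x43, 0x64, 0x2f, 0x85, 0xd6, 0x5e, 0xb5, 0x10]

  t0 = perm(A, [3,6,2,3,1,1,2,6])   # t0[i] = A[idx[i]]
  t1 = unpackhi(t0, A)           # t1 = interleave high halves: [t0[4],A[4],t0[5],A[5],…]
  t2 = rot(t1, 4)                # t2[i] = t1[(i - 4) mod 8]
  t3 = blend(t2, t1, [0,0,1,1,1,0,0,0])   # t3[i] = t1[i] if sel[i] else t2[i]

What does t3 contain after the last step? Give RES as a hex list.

RES = [ 0x2f  0xb5  0x64  0x5e  0x2f  0xd6  0x64  0x5e ]

t0 = [0x85, 0xb5, 0x2f, 0x85, 0x64, 0x64, 0x2f, 0xb5]
t1 = [0x64, 0xd6, 0x64, 0x5e, 0x2f, 0xb5, 0xb5, 0x10]
t2 = [0x2f, 0xb5, 0xb5, 0x10, 0x64, 0xd6, 0x64, 0x5e]
t3 = [0x2f, 0xb5, 0x64, 0x5e, 0x2f, 0xd6, 0x64, 0x5e]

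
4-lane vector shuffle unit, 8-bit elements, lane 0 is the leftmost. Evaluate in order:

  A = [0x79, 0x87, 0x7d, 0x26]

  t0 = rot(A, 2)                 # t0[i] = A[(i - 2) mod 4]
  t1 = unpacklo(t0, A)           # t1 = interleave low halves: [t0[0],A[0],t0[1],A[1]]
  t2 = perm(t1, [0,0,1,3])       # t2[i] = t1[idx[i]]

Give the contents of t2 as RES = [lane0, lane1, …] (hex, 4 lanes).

RES = [ 0x7d  0x7d  0x79  0x87 ]

  t0: 7d 26 79 87
  t1: 7d 79 26 87
  t2: 7d 7d 79 87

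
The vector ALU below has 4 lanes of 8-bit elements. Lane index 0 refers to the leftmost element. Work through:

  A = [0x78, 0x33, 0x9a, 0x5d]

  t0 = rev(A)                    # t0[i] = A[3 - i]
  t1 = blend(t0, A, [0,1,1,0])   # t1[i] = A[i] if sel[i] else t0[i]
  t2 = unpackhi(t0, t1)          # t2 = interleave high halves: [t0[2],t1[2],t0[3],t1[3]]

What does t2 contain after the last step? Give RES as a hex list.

RES = [0x33, 0x9a, 0x78, 0x78]

t0 = [0x5d, 0x9a, 0x33, 0x78]
t1 = [0x5d, 0x33, 0x9a, 0x78]
t2 = [0x33, 0x9a, 0x78, 0x78]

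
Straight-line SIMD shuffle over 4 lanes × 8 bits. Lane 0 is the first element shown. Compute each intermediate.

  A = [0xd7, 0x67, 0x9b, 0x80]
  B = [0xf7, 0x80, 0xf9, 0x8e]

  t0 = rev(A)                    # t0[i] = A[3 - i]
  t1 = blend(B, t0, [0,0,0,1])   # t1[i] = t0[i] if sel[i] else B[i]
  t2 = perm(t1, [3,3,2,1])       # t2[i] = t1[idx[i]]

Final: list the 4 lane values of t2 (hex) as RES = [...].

RES = [0xd7, 0xd7, 0xf9, 0x80]

  t0: 80 9b 67 d7
  t1: f7 80 f9 d7
  t2: d7 d7 f9 80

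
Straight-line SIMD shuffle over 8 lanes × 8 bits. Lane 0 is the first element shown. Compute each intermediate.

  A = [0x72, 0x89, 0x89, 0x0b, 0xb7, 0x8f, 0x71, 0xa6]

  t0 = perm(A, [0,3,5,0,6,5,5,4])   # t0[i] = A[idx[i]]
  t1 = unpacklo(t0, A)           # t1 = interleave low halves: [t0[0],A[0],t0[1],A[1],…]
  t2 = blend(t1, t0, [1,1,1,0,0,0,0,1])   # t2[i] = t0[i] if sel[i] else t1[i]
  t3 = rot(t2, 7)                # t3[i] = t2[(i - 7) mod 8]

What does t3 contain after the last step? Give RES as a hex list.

RES = [0x0b, 0x8f, 0x89, 0x8f, 0x89, 0x72, 0xb7, 0x72]

→ t0 |72|0b|8f|72|71|8f|8f|b7|
→ t1 |72|72|0b|89|8f|89|72|0b|
→ t2 |72|0b|8f|89|8f|89|72|b7|
→ t3 |0b|8f|89|8f|89|72|b7|72|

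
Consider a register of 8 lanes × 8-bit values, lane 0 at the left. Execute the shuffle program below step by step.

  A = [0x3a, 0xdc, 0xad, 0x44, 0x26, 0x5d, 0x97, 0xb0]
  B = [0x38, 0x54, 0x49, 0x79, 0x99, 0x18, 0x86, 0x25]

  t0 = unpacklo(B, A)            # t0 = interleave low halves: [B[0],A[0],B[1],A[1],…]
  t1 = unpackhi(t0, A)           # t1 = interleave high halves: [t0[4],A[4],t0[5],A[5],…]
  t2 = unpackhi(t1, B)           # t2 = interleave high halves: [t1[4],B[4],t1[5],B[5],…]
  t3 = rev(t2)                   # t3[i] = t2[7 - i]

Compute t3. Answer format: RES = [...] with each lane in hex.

RES = [ 0x25  0xb0  0x86  0x44  0x18  0x97  0x99  0x79 ]

  t0: 38 3a 54 dc 49 ad 79 44
  t1: 49 26 ad 5d 79 97 44 b0
  t2: 79 99 97 18 44 86 b0 25
  t3: 25 b0 86 44 18 97 99 79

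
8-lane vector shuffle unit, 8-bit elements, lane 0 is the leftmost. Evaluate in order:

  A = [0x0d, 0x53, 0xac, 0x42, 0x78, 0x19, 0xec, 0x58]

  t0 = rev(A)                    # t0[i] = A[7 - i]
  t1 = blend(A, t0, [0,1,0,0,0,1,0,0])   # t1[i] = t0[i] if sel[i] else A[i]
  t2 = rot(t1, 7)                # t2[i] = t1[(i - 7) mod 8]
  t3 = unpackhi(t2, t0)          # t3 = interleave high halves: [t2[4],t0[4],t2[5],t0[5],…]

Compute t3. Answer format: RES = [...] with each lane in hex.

→ t0 |58|ec|19|78|42|ac|53|0d|
→ t1 |0d|ec|ac|42|78|ac|ec|58|
→ t2 |ec|ac|42|78|ac|ec|58|0d|
→ t3 |ac|42|ec|ac|58|53|0d|0d|

RES = [ 0xac  0x42  0xec  0xac  0x58  0x53  0x0d  0x0d ]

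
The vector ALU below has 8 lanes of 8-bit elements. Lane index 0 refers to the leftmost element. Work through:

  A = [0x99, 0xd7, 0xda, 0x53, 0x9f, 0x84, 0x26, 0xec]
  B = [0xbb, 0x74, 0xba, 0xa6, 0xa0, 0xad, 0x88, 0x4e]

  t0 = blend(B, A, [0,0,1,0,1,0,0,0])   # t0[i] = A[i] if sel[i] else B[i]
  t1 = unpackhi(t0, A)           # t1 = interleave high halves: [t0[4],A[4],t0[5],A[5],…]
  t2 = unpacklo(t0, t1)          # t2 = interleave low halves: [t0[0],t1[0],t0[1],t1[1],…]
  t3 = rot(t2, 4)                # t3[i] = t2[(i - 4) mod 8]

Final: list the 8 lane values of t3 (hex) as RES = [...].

RES = [0xda, 0xad, 0xa6, 0x84, 0xbb, 0x9f, 0x74, 0x9f]

  t0: bb 74 da a6 9f ad 88 4e
  t1: 9f 9f ad 84 88 26 4e ec
  t2: bb 9f 74 9f da ad a6 84
  t3: da ad a6 84 bb 9f 74 9f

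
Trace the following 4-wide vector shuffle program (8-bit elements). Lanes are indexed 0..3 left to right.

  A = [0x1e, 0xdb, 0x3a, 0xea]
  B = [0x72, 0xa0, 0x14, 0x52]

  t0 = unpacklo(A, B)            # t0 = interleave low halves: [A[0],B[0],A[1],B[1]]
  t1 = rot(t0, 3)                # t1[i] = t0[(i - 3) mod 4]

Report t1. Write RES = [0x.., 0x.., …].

RES = [0x72, 0xdb, 0xa0, 0x1e]

  t0: 1e 72 db a0
  t1: 72 db a0 1e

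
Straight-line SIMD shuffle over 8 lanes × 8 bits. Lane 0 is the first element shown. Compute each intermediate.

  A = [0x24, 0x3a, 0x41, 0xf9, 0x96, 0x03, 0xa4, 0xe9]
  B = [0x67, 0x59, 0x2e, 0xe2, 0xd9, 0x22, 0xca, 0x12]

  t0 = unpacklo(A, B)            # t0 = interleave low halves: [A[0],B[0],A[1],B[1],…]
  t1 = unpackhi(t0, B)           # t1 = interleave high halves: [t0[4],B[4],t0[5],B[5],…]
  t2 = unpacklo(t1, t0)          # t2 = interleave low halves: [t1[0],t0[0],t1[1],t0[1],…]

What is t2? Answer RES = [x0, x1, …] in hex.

RES = [ 0x41  0x24  0xd9  0x67  0x2e  0x3a  0x22  0x59 ]

  t0: 24 67 3a 59 41 2e f9 e2
  t1: 41 d9 2e 22 f9 ca e2 12
  t2: 41 24 d9 67 2e 3a 22 59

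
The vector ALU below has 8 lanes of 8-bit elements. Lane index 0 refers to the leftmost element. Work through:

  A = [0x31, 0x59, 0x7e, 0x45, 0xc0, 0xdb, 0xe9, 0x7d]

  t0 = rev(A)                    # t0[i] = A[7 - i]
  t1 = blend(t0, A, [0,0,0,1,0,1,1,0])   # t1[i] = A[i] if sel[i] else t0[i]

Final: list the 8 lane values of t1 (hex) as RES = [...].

RES = [ 0x7d  0xe9  0xdb  0x45  0x45  0xdb  0xe9  0x31 ]

  t0: 7d e9 db c0 45 7e 59 31
  t1: 7d e9 db 45 45 db e9 31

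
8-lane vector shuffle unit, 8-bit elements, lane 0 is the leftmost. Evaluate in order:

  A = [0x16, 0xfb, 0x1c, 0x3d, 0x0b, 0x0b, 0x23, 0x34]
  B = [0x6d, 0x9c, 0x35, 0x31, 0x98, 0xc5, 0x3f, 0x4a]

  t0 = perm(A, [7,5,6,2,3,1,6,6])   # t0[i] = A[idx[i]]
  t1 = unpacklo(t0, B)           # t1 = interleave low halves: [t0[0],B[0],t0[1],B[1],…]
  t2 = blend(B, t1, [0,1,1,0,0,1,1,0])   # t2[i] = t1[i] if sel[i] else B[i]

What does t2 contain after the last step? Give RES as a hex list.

→ t0 |34|0b|23|1c|3d|fb|23|23|
→ t1 |34|6d|0b|9c|23|35|1c|31|
→ t2 |6d|6d|0b|31|98|35|1c|4a|

RES = [0x6d, 0x6d, 0x0b, 0x31, 0x98, 0x35, 0x1c, 0x4a]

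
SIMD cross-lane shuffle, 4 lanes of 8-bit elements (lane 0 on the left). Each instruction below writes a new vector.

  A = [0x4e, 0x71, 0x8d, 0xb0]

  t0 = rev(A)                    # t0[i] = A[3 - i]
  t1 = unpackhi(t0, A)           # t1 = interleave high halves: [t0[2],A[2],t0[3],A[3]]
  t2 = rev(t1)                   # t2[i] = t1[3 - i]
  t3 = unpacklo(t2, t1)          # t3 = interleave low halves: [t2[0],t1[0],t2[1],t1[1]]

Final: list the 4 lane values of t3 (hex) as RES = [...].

  t0: b0 8d 71 4e
  t1: 71 8d 4e b0
  t2: b0 4e 8d 71
  t3: b0 71 4e 8d

RES = [0xb0, 0x71, 0x4e, 0x8d]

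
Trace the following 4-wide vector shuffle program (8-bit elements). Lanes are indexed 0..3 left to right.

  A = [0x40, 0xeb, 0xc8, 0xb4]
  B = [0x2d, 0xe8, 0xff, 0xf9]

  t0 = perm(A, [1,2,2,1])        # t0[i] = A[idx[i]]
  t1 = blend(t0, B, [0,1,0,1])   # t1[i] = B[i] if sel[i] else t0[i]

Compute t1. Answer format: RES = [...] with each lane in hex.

RES = [ 0xeb  0xe8  0xc8  0xf9 ]

t0 = [0xeb, 0xc8, 0xc8, 0xeb]
t1 = [0xeb, 0xe8, 0xc8, 0xf9]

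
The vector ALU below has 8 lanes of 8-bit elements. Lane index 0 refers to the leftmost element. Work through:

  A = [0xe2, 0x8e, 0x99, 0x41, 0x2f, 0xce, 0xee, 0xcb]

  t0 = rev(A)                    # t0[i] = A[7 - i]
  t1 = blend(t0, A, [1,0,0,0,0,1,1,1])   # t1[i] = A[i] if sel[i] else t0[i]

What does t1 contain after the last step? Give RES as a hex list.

RES = [0xe2, 0xee, 0xce, 0x2f, 0x41, 0xce, 0xee, 0xcb]

  t0: cb ee ce 2f 41 99 8e e2
  t1: e2 ee ce 2f 41 ce ee cb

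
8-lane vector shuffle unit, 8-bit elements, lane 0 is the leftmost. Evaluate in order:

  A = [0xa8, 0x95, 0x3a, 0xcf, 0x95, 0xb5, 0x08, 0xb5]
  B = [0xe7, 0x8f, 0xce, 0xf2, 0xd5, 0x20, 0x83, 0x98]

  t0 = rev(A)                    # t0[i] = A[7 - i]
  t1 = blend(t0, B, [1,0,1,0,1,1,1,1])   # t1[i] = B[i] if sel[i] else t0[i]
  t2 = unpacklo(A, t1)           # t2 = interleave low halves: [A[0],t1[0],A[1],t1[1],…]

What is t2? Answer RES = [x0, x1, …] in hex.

→ t0 |b5|08|b5|95|cf|3a|95|a8|
→ t1 |e7|08|ce|95|d5|20|83|98|
→ t2 |a8|e7|95|08|3a|ce|cf|95|

RES = [ 0xa8  0xe7  0x95  0x08  0x3a  0xce  0xcf  0x95 ]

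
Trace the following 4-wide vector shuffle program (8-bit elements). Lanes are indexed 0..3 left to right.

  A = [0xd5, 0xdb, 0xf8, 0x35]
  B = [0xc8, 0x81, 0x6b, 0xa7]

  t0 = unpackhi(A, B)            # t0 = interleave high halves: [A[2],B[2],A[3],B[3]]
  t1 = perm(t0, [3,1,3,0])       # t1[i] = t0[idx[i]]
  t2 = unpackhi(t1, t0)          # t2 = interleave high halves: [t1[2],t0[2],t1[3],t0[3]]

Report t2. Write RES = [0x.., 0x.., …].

RES = [0xa7, 0x35, 0xf8, 0xa7]

  t0: f8 6b 35 a7
  t1: a7 6b a7 f8
  t2: a7 35 f8 a7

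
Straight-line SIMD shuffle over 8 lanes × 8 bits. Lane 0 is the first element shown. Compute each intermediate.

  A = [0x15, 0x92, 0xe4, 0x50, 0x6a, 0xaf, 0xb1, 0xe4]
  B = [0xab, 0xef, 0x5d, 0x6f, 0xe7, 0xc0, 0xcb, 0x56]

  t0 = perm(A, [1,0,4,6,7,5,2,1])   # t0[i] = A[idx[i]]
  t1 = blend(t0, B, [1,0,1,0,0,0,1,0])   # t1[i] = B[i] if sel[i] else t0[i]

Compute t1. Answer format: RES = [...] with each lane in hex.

  t0: 92 15 6a b1 e4 af e4 92
  t1: ab 15 5d b1 e4 af cb 92

RES = [ 0xab  0x15  0x5d  0xb1  0xe4  0xaf  0xcb  0x92 ]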